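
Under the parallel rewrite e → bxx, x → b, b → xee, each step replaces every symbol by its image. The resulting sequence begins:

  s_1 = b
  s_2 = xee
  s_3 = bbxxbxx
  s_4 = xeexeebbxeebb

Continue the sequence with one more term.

Applying the rule to each of the 13 symbols of xeexeebbxeebb gives the pieces b bxx bxx b bxx bxx xee xee b bxx bxx xee xee, which concatenate to the answer.

bbxxbxxbbxxbxxxeexeebbxxbxxxeexee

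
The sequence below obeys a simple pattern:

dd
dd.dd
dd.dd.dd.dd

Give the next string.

dd.dd.dd.dd.dd.dd.dd.dd

Every step duplicates the string with '.' between the halves.
One more doubling of dd.dd.dd.dd gives the answer.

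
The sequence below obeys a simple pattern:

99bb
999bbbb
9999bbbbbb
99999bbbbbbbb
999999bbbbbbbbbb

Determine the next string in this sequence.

9999999bbbbbbbbbbbb

Reading off run lengths: 9 runs 2, 3, 4, 5, 6; b runs 2, 4, 6, 8, 10 — each is linear in n (n = 1, 2, …).
For the next term, n = 6, so the run lengths are 7, 12.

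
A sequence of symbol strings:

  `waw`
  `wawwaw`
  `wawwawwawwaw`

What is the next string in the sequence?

wawwawwawwawwawwawwawwaw

s(k+1) = s(k)·s(k) — each term doubles the last.
One more doubling of wawwawwawwaw gives the answer.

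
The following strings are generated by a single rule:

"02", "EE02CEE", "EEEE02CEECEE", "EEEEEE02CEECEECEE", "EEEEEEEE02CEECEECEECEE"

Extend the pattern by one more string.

s(k+1) = EE·s(k)·CEE, so each term gains EE as a prefix and CEE as a suffix.
Applying this once more to EEEEEEEE02CEECEECEECEE:

EEEEEEEEEE02CEECEECEECEECEE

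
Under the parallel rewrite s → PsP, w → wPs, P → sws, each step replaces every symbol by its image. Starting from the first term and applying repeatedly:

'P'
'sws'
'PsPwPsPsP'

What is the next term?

swsPsPswswPsswsPsPswsPsPsws

Rewriting each symbol of PsPwPsPsP: P→sws, s→PsP, P→sws, w→wPs, P→sws, s→PsP, P→sws, s→PsP, P→sws, which concatenates to sws PsP sws wPs sws PsP sws PsP sws.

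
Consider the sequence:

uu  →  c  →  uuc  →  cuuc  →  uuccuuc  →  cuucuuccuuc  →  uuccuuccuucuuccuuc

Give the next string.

cuucuuccuucuuccuuccuucuuccuuc

From term 3 onward, concatenate the second-to-last term with the last: uu·c = uuc, c·uuc = cuuc, …
So term 8 is cuucuuccuuc·uuccuuccuucuuccuuc.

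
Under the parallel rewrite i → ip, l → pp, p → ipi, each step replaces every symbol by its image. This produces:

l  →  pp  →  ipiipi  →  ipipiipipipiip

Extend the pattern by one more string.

ipipiipipiipipipiipipiipipiipipipi

Replace each of the 14 characters of ipipiipipipiip in place — ip ipi ip ipi ip ip ipi ip ipi ip ipi ip ip ipi — and concatenate.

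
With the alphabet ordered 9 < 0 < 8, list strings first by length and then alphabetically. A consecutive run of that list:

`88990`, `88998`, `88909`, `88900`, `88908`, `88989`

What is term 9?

Stepping forward 3 times from 88989: 88989 → 88980 → 88988, then the target.

88099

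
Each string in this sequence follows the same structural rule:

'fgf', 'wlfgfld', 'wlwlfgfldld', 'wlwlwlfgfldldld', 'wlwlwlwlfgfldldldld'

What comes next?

wlwlwlwlwlfgfldldldldld

Each term wraps the previous one in wl on the left and ld on the right.
One more step from wlwlwlwlfgfldldldld gives the answer.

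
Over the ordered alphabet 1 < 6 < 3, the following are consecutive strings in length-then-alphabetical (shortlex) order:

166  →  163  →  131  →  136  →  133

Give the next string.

611

Treat 133 as a base-3 numeral over the given alphabet and add one, carrying through any trailing 3's.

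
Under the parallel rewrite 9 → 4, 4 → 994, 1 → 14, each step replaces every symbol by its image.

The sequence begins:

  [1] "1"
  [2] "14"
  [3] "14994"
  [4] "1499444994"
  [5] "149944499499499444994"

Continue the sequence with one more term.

φ(149944499499499444994) expands symbol-by-symbol to 14 994 4 4 994 994 994 4 4 994 4 4 994 4 4 994 994 994 4 4 994; joining the 21 pieces gives the next term.

149944499499499444994449944499499499444994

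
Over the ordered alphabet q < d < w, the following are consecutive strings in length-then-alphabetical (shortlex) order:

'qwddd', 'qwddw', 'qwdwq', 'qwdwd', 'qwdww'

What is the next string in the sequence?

Treat qwdww as a base-3 numeral over the given alphabet and add one, carrying through any trailing w's.

qwwqq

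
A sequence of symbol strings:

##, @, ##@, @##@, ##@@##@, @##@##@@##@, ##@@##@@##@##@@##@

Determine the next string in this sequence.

@##@##@@##@##@@##@@##@##@@##@

Each term (from the third on) is the two preceding terms concatenated in order: term 3 = ##·@ = ##@.
Continuing: @##@##@@##@ · ##@@##@@##@##@@##@ gives term 8.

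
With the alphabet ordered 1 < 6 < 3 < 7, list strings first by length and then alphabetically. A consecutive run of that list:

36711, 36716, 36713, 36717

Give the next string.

The successor of 36717 increments the rightmost position that isn't already 7 and resets every position after it to 1.

36761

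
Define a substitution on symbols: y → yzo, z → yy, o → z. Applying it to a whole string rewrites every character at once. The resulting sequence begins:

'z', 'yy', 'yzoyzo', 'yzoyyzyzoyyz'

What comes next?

yzoyyzyzoyzoyyyzoyyzyzoyzoyy

Expanding yzoyyzyzoyyz: y→yzo, z→yy, o→z, y→yzo, y→yzo, z→yy, y→yzo, z→yy, o→z, y→yzo, y→yzo, z→yy. Concatenated: yzo yy z yzo yzo yy yzo yy z yzo yzo yy.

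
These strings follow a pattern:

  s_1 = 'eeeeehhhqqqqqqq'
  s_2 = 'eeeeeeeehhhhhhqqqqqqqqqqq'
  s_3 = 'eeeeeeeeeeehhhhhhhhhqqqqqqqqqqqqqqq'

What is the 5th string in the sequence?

The n-th term is 3n+2 e's then 3n h's then 4n+3 q's (n = 1, 2, …).
Setting n = 5 gives 17, 15, 23 characters in each block.

eeeeeeeeeeeeeeeeehhhhhhhhhhhhhhhqqqqqqqqqqqqqqqqqqqqqqq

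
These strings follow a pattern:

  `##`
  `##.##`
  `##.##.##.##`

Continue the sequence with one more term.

Every step duplicates the string with '.' between the halves.
One more doubling of ##.##.##.## gives the answer.

##.##.##.##.##.##.##.##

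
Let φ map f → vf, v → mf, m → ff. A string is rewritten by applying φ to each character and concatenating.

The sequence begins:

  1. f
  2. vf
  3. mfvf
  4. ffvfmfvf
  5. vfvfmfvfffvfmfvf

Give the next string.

Rewriting the 16 symbols of vfvfmfvfffvfmfvf one by one yields mf vf mf vf ff vf mf vf vf vf mf vf ff vf mf vf; concatenated:

mfvfmfvfffvfmfvfvfvfmfvfffvfmfvf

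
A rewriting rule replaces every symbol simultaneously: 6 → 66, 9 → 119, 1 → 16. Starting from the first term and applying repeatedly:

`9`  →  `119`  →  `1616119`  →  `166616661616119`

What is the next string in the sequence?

Rewriting the 15 symbols of 166616661616119 one by one yields 16 66 66 66 16 66 66 66 16 66 16 66 16 16 119; concatenated:

1666666616666666166616661616119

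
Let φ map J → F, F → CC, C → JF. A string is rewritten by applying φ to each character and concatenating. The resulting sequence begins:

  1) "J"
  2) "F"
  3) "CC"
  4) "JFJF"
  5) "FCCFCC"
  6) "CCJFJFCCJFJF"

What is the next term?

Expanding CCJFJFCCJFJF: C→JF, C→JF, J→F, F→CC, J→F, F→CC, C→JF, C→JF, J→F, F→CC, J→F, F→CC. Concatenated: JF JF F CC F CC JF JF F CC F CC.

JFJFFCCFCCJFJFFCCFCC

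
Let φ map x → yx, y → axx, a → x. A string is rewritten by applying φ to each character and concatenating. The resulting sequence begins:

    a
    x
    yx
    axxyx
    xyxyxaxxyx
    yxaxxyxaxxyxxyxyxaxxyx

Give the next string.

Replace each of the 22 characters of yxaxxyxaxxyxxyxyxaxxyx in place — axx yx x yx yx axx yx x yx yx axx yx yx axx yx axx yx x yx yx axx yx — and concatenate.

axxyxxyxyxaxxyxxyxyxaxxyxyxaxxyxaxxyxxyxyxaxxyx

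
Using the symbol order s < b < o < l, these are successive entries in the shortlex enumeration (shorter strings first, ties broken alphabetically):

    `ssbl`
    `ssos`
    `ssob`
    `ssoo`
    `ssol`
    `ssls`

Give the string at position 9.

ssll

Stepping forward 3 times from ssls: ssls → sslb → sslo, then the target.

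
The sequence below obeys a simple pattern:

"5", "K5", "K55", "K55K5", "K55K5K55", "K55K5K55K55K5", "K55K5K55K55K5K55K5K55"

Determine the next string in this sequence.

K55K5K55K55K5K55K5K55K55K5K55K55K5

This is a Fibonacci-style word recurrence s(k) = s(k−1)·s(k−2): e.g. K5·5 = K55.
Continuing: K55K5K55K55K5K55K5K55 · K55K5K55K55K5 gives term 8.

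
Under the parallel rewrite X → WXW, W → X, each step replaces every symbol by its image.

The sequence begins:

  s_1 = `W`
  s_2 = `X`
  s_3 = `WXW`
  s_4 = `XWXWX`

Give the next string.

Expanding XWXWX: X→WXW, W→X, X→WXW, W→X, X→WXW. Concatenated: WXW X WXW X WXW.

WXWXWXWXWXW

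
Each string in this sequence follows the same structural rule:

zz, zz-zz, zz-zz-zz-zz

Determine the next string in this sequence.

Each string is two copies of the previous one joined by '-'.
One more doubling of zz-zz-zz-zz gives the answer.

zz-zz-zz-zz-zz-zz-zz-zz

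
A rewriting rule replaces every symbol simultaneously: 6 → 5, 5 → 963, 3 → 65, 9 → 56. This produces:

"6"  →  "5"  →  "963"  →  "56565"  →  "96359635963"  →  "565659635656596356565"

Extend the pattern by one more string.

Rewriting the 21 symbols of 565659635656596356565 one by one yields 963 5 963 5 963 56 5 65 963 5 963 5 963 56 5 65 963 5 963 5 963; concatenated:

9635963596356565963596359635656596359635963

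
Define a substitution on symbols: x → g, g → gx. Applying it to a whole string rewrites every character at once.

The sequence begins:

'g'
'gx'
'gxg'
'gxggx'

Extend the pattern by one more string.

gxggxgxg

Expanding gxggx: g→gx, x→g, g→gx, g→gx, x→g. Concatenated: gx g gx gx g.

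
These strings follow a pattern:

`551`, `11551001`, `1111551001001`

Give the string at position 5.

11111111551001001001001

Every step adds 11 to the front and 001 to the end of the previous string.
From 1111551001001, 2 further steps: 1111551001001 → 111111551001001001 → (answer).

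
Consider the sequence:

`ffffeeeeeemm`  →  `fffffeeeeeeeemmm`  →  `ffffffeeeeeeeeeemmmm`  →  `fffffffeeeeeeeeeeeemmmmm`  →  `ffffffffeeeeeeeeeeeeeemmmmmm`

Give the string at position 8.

fffffffffffeeeeeeeeeeeeeeeeeeeemmmmmmmmm

Reading off run lengths: f runs 4, 5, 6, 7, 8; e runs 6, 8, 10, 12, 14; m runs 2, 3, 4, 5, 6 — each is linear in n, where the shown terms are n = 2, 3, 4, 5, 6.
At n = 9 the blocks have lengths 11, 20, 9.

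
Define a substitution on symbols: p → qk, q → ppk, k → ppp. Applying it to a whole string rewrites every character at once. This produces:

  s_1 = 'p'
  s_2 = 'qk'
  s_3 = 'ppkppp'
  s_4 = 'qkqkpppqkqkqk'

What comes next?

ppkpppppkpppqkqkqkppkpppppkpppppkppp

Replace each of the 13 characters of qkqkpppqkqkqk in place — ppk ppp ppk ppp qk qk qk ppk ppp ppk ppp ppk ppp — and concatenate.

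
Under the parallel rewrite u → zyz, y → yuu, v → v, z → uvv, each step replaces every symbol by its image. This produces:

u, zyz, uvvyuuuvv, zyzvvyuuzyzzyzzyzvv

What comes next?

Rewriting the 19 symbols of zyzvvyuuzyzzyzzyzvv one by one yields uvv yuu uvv v v yuu zyz zyz uvv yuu uvv uvv yuu uvv uvv yuu uvv v v; concatenated:

uvvyuuuvvvvyuuzyzzyzuvvyuuuvvuvvyuuuvvuvvyuuuvvvv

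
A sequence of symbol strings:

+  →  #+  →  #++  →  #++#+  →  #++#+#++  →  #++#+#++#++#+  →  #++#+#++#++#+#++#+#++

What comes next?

From term 3 onward, concatenate the last term with the second-to-last: #+·+ = #++, #++·#+ = #++#+, …
The next term joins #++#+#++#++#+#++#+#++ and #++#+#++#++#+.

#++#+#++#++#+#++#+#++#++#+#++#++#+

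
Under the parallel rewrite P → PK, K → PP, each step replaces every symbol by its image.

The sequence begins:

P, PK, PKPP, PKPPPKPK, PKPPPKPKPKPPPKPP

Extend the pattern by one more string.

PKPPPKPKPKPPPKPPPKPPPKPKPKPPPKPK

Applying the rule to each of the 16 symbols of PKPPPKPKPKPPPKPP gives the pieces PK PP PK PK PK PP PK PP PK PP PK PK PK PP PK PK, which concatenate to the answer.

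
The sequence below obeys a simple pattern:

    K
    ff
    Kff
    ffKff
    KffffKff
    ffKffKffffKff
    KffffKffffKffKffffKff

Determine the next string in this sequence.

ffKffKffffKffKffffKffffKffKffffKff

Each term (from the third on) is the two preceding terms concatenated in order: term 3 = K·ff = Kff.
So term 8 is ffKffKffffKff·KffffKffffKffKffffKff.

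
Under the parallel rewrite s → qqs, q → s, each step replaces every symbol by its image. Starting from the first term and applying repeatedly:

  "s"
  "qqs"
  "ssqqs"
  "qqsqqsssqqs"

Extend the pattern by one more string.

ssqqsssqqsqqsqqsssqqs

Apply φ to qqsqqsssqqs symbol by symbol: q→s, q→s, s→qqs, q→s, q→s, s→qqs, s→qqs, s→qqs, q→s, q→s, s→qqs; joined: s s qqs s s qqs qqs qqs s s qqs.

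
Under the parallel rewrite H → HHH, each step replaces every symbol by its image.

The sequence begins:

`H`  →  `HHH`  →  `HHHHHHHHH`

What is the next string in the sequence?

Rewriting each symbol of HHHHHHHHH: H→HHH, H→HHH, H→HHH, H→HHH, H→HHH, H→HHH, H→HHH, H→HHH, H→HHH, which concatenates to HHH HHH HHH HHH HHH HHH HHH HHH HHH.

HHHHHHHHHHHHHHHHHHHHHHHHHHH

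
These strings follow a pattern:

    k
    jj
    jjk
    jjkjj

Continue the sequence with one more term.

This is a Fibonacci-style word recurrence s(k) = s(k−1)·s(k−2): e.g. jj·k = jjk.
The next term joins jjkjj and jjk.

jjkjjjjk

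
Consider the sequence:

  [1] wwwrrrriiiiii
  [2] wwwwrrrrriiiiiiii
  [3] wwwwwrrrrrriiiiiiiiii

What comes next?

Term n consists of n w's, followed by n+1 r's, followed by 2n i's, where the shown terms are n = 3, 4, 5.
At n = 6 the blocks have lengths 6, 7, 12.

wwwwwwrrrrrrriiiiiiiiiiii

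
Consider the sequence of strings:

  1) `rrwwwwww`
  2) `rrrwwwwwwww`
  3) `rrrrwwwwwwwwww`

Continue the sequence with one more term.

rrrrrwwwwwwwwwwww

Reading off run lengths: r runs 2, 3, 4; w runs 6, 8, 10 — each is linear in n, where the shown terms are n = 3, 4, 5.
For the next term, n = 6, so the run lengths are 5, 12.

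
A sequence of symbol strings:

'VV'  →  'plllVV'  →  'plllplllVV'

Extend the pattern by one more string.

Each term is the previous one with plll prepended.
Applying this once more to plllplllVV:

plllplllplllVV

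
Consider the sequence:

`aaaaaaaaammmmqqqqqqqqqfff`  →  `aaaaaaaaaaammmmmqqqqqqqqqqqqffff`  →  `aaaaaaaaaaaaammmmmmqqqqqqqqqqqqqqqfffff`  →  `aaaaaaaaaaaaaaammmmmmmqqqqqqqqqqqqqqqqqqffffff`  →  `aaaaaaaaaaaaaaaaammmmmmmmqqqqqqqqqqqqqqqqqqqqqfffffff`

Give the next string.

The n-th term is 2n+3 a's then n+1 m's then 3n q's then n f's, where the shown terms are n = 3, 4, 5, 6, 7.
For the next term, n = 8, so the run lengths are 19, 9, 24, 8.

aaaaaaaaaaaaaaaaaaammmmmmmmmqqqqqqqqqqqqqqqqqqqqqqqqffffffff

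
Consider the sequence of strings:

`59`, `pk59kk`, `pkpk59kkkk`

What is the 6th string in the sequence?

pkpkpkpkpk59kkkkkkkkkk

Each term wraps the previous one in pk on the left and kk on the right.
From pkpk59kkkk, 3 further steps: pkpk59kkkk → pkpkpk59kkkkkk → pkpkpkpk59kkkkkkkk → (answer).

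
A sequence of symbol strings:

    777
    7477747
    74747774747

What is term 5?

7474747477747474747

s(k+1) = 74·s(k)·47, so each term gains 74 as a prefix and 47 as a suffix.
From 74747774747, 2 further steps: 74747774747 → 747474777474747 → (answer).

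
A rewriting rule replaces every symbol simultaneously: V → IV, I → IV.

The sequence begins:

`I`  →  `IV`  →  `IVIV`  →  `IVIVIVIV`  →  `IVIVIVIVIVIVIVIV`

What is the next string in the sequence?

IVIVIVIVIVIVIVIVIVIVIVIVIVIVIVIV

Applying the rule to each of the 16 symbols of IVIVIVIVIVIVIVIV gives the pieces IV IV IV IV IV IV IV IV IV IV IV IV IV IV IV IV, which concatenate to the answer.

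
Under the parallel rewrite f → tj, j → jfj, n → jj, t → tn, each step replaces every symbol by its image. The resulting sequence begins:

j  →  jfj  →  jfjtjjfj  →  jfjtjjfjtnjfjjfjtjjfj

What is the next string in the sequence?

jfjtjjfjtnjfjjfjtjjfjtnjjjfjtjjfjjfjtjjfjtnjfjjfjtjjfj

φ(jfjtjjfjtnjfjjfjtjjfj) expands symbol-by-symbol to jfj tj jfj tn jfj jfj tj jfj tn jj jfj tj jfj jfj tj jfj tn jfj jfj tj jfj; joining the 21 pieces gives the next term.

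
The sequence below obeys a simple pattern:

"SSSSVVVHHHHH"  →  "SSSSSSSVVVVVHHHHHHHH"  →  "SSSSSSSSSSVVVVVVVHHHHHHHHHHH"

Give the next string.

The n-th term is 3n+1 S's then 2n+1 V's then 3n+2 H's (n = 1, 2, …).
For the next term, n = 4, so the run lengths are 13, 9, 14.

SSSSSSSSSSSSSVVVVVVVVVHHHHHHHHHHHHHH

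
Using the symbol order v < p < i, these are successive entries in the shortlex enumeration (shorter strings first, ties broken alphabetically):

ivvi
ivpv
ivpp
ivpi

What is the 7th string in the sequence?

Advancing 3 positions from ivpi through ivpi → iviv → ivip reaches term 7.

ivii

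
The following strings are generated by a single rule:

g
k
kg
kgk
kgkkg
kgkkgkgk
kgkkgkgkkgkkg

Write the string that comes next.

This is a Fibonacci-style word recurrence s(k) = s(k−1)·s(k−2): e.g. k·g = kg.
Continuing: kgkkgkgkkgkkg · kgkkgkgk gives term 8.

kgkkgkgkkgkkgkgkkgkgk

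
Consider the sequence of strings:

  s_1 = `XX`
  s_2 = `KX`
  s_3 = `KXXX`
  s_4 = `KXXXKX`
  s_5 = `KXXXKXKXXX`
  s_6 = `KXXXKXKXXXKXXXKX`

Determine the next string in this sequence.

KXXXKXKXXXKXXXKXKXXXKXKXXX

From term 3 onward, concatenate the last term with the second-to-last: KX·XX = KXXX, KXXX·KX = KXXXKX, …
The next term joins KXXXKXKXXXKXXXKX and KXXXKXKXXX.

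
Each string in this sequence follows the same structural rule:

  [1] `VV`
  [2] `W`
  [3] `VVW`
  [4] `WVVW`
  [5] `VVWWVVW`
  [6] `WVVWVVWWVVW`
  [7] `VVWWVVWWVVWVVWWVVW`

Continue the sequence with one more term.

WVVWVVWWVVWVVWWVVWWVVWVVWWVVW

This is a Fibonacci-style word recurrence s(k) = s(k−2)·s(k−1): e.g. VV·W = VVW.
The next term joins WVVWVVWWVVW and VVWWVVWWVVWVVWWVVW.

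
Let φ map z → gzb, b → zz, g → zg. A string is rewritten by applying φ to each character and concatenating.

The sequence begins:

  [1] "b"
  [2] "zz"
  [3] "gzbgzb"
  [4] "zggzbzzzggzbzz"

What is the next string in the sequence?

Rewriting the 14 symbols of zggzbzzzggzbzz one by one yields gzb zg zg gzb zz gzb gzb gzb zg zg gzb zz gzb gzb; concatenated:

gzbzgzggzbzzgzbgzbgzbzgzggzbzzgzbgzb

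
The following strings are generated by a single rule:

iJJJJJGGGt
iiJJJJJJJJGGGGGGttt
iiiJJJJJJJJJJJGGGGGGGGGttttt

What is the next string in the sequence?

Term n consists of n i's, followed by 3n+2 J's, followed by 3n G's, followed by 2n-1 t's (n = 1, 2, …).
For the next term, n = 4, so the run lengths are 4, 14, 12, 7.

iiiiJJJJJJJJJJJJJJGGGGGGGGGGGGttttttt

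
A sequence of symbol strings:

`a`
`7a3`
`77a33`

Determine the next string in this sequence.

Each term wraps the previous one in 7 on the left and 3 on the right.
One more step from 77a33 gives the answer.

777a333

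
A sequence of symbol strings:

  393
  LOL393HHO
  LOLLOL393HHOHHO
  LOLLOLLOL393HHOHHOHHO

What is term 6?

LOLLOLLOLLOLLOL393HHOHHOHHOHHOHHO

Every step adds LOL to the front and HHO to the end of the previous string.
From LOLLOLLOL393HHOHHOHHO, 2 further steps: LOLLOLLOL393HHOHHOHHO → LOLLOLLOLLOL393HHOHHOHHOHHO → (answer).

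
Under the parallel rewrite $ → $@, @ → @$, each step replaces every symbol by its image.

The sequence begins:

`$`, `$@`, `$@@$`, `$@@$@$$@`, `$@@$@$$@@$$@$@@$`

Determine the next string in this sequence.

$@@$@$$@@$$@$@@$@$$@$@@$$@@$@$$@

Applying the rule to each of the 16 symbols of $@@$@$$@@$$@$@@$ gives the pieces $@ @$ @$ $@ @$ $@ $@ @$ @$ $@ $@ @$ $@ @$ @$ $@, which concatenate to the answer.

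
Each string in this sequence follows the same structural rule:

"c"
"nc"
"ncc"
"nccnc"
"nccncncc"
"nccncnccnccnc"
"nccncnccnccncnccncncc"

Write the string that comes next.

nccncnccnccncnccncnccnccncnccnccnc

This is a Fibonacci-style word recurrence s(k) = s(k−1)·s(k−2): e.g. nc·c = ncc.
The next term joins nccncnccnccncnccncncc and nccncnccnccnc.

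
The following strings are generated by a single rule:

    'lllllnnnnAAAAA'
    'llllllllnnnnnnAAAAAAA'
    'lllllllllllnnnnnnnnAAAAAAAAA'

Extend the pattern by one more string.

llllllllllllllnnnnnnnnnnAAAAAAAAAAA

The n-th term is 3n-1 l's then 2n n's then 2n+1 A's, where the shown terms are n = 2, 3, 4.
At n = 5 the blocks have lengths 14, 10, 11.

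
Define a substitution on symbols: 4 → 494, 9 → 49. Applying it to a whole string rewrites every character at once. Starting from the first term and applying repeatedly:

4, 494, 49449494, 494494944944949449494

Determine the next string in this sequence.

Rewriting the 21 symbols of 494494944944949449494 one by one yields 494 49 494 494 49 494 49 494 494 49 494 494 49 494 49 494 494 49 494 49 494; concatenated:

4944949449449494494944944949449449494494944944949449494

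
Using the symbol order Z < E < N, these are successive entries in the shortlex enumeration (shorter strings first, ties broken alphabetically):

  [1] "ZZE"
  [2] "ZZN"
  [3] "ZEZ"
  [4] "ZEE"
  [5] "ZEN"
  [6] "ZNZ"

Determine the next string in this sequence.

ZNE

The successor of ZNZ increments the rightmost position that isn't already N and resets every position after it to Z.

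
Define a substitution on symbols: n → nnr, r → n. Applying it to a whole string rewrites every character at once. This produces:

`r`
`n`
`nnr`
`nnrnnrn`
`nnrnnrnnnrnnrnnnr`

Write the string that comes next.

nnrnnrnnnrnnrnnnrnnrnnrnnnrnnrnnnrnnrnnrn

φ(nnrnnrnnnrnnrnnnr) expands symbol-by-symbol to nnr nnr n nnr nnr n nnr nnr nnr n nnr nnr n nnr nnr nnr n; joining the 17 pieces gives the next term.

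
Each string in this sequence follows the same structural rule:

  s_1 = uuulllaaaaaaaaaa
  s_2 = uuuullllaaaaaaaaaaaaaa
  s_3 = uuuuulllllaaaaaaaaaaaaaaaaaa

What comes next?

uuuuuullllllaaaaaaaaaaaaaaaaaaaaaa

Term n consists of n+1 u's, followed by n+1 l's, followed by 4n+2 a's, where the shown terms are n = 2, 3, 4.
Setting n = 5 gives 6, 6, 22 characters in each block.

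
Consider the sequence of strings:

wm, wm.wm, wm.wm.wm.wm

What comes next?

wm.wm.wm.wm.wm.wm.wm.wm

s(k+1) = s(k)·.·s(k) — each term doubles the last with '.' between the halves.
So the next term is two copies of wm.wm.wm.wm with '.' between the halves.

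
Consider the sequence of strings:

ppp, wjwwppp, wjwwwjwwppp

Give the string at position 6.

Every step adds wjww at the front: s(k+1) = wjww·s(k).
From wjwwwjwwppp, 3 further steps: wjwwwjwwppp → wjwwwjwwwjwwppp → wjwwwjwwwjwwwjwwppp → (answer).

wjwwwjwwwjwwwjwwwjwwppp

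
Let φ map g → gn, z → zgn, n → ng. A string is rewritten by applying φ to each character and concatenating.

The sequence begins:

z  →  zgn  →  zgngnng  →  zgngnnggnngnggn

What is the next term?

φ(zgngnnggnngnggn) expands symbol-by-symbol to zgn gn ng gn ng ng gn gn ng ng gn ng gn gn ng; joining the 15 pieces gives the next term.

zgngnnggnngnggngnngnggnnggngnng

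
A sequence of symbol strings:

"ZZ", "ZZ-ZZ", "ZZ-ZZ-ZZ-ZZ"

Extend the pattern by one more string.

ZZ-ZZ-ZZ-ZZ-ZZ-ZZ-ZZ-ZZ

Each string is two copies of the previous one joined by '-'.
One more doubling of ZZ-ZZ-ZZ-ZZ gives the answer.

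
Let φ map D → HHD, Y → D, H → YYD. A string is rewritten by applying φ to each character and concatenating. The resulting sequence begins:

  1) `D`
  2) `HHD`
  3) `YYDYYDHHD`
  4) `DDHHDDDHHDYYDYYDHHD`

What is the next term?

HHDHHDYYDYYDHHDHHDHHDYYDYYDHHDDDHHDDDHHDYYDYYDHHD

φ(DDHHDDDHHDYYDYYDHHD) expands symbol-by-symbol to HHD HHD YYD YYD HHD HHD HHD YYD YYD HHD D D HHD D D HHD YYD YYD HHD; joining the 19 pieces gives the next term.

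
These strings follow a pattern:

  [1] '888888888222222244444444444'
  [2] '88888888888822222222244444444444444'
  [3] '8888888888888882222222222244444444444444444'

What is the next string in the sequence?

Reading off run lengths: 8 runs 9, 12, 15; 2 runs 7, 9, 11; 4 runs 11, 14, 17 — each is linear in n, where the shown terms are n = 3, 4, 5.
Setting n = 6 gives 18, 13, 20 characters in each block.

888888888888888888222222222222244444444444444444444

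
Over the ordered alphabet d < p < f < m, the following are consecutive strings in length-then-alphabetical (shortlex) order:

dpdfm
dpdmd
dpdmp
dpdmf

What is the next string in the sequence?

The successor of dpdmf increments the rightmost position that isn't already m and resets every position after it to d.

dpdmm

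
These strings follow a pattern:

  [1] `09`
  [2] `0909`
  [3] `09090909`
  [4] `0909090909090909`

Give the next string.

Each string is two copies of the previous one concatenated.
Doubling 0909090909090909:

09090909090909090909090909090909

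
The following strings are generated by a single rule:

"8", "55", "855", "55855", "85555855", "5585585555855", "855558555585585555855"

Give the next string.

5585585555855855558555585585555855

From term 3 onward, concatenate the second-to-last term with the last: 8·55 = 855, 55·855 = 55855, …
Continuing: 5585585555855 · 855558555585585555855 gives term 8.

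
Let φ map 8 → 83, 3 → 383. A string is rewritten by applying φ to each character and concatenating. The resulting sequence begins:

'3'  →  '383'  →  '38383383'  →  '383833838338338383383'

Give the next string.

Rewriting the 21 symbols of 383833838338338383383 one by one yields 383 83 383 83 383 383 83 383 83 383 383 83 383 383 83 383 83 383 383 83 383; concatenated:

3838338383383383833838338338383383383833838338338383383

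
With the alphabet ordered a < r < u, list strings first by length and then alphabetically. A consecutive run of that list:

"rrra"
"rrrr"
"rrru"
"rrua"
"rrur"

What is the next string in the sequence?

Find the rightmost character of rrur below u, bump it to the next letter, and reset everything to its right to a.

rruu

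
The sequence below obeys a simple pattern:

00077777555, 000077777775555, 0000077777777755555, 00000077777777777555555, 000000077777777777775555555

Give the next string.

The n-th term is n+1 0's then 2n+1 7's then n+1 5's, where the shown terms are n = 2, 3, 4, 5, 6.
At n = 7 the blocks have lengths 8, 15, 8.

0000000077777777777777755555555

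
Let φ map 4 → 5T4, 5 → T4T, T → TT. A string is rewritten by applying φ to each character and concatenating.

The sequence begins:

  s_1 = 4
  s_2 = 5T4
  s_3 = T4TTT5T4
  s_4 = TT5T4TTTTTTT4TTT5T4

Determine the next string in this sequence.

TTTTT4TTT5T4TTTTTTTTTTTTTT5T4TTTTTTT4TTT5T4

Replace each of the 19 characters of TT5T4TTTTTTT4TTT5T4 in place — TT TT T4T TT 5T4 TT TT TT TT TT TT TT 5T4 TT TT TT T4T TT 5T4 — and concatenate.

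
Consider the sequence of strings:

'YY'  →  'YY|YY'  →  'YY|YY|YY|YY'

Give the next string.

Every step duplicates the string with '|' between the halves.
So the next term is two copies of YY|YY|YY|YY with '|' between the halves.

YY|YY|YY|YY|YY|YY|YY|YY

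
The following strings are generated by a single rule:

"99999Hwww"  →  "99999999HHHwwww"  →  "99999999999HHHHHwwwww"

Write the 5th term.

Reading off run lengths: 9 runs 5, 8, 11; H runs 1, 3, 5; w runs 3, 4, 5 — each is linear in n (n = 1, 2, …).
Setting n = 5 gives 17, 9, 7 characters in each block.

99999999999999999HHHHHHHHHwwwwwww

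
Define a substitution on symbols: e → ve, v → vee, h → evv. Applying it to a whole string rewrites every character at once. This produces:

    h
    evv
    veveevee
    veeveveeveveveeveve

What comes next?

Rewriting the 19 symbols of veeveveeveveveeveve one by one yields vee ve ve vee ve vee ve ve vee ve vee ve vee ve ve vee ve vee ve; concatenated:

veeveveveeveveeveveveeveveeveveeveveveeveveeve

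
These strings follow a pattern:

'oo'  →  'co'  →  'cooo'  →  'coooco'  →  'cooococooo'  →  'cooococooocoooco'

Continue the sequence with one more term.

cooococooocooococooococooo

From term 3 onward, concatenate the last term with the second-to-last: co·oo = cooo, cooo·co = coooco, …
So term 7 is cooococooocoooco·cooococooo.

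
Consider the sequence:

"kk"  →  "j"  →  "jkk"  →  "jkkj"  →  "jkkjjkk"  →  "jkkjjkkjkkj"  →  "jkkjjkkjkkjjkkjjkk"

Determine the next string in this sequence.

jkkjjkkjkkjjkkjjkkjkkjjkkjkkj

From term 3 onward, concatenate the last term with the second-to-last: j·kk = jkk, jkk·j = jkkj, …
Continuing: jkkjjkkjkkjjkkjjkk · jkkjjkkjkkj gives term 8.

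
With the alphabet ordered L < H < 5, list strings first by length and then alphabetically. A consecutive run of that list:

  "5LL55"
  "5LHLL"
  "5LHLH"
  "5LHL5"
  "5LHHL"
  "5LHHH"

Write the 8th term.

Stepping forward 2 times from 5LHHH: 5LHHH → 5LHH5, then the target.

5LH5L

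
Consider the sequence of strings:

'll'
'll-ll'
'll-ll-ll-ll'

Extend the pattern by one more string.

Each string is two copies of the previous one joined by '-'.
So the next term is two copies of ll-ll-ll-ll with '-' between the halves.

ll-ll-ll-ll-ll-ll-ll-ll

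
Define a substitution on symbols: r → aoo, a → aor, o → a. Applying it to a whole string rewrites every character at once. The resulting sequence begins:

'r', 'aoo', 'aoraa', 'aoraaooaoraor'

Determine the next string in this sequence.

Applying the rule to each of the 13 symbols of aoraaooaoraor gives the pieces aor a aoo aor aor a a aor a aoo aor a aoo, which concatenate to the answer.

aoraaooaoraoraaaoraaooaoraaoo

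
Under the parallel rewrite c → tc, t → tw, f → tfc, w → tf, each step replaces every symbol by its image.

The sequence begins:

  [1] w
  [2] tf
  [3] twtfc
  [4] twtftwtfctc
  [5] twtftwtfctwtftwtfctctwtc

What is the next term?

twtftwtfctwtftwtfctctwtftwtfctwtftwtfctctwtctwtftwtc

Applying the rule to each of the 24 symbols of twtftwtfctwtftwtfctctwtc gives the pieces tw tf tw tfc tw tf tw tfc tc tw tf tw tfc tw tf tw tfc tc tw tc tw tf tw tc, which concatenate to the answer.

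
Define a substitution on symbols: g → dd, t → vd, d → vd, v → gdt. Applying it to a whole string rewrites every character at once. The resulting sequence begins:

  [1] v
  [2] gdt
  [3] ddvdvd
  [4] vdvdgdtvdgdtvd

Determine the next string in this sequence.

Applying the rule to each of the 14 symbols of vdvdgdtvdgdtvd gives the pieces gdt vd gdt vd dd vd vd gdt vd dd vd vd gdt vd, which concatenate to the answer.

gdtvdgdtvdddvdvdgdtvdddvdvdgdtvd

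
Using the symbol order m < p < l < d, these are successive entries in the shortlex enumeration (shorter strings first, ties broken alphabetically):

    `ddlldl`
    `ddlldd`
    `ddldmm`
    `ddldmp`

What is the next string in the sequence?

Find the rightmost character of ddldmp below d, bump it to the next letter, and reset everything to its right to m.

ddldml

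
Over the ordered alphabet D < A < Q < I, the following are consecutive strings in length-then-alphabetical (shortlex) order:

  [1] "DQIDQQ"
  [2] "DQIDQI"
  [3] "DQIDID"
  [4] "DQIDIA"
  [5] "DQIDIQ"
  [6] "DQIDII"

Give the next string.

Treat DQIDII as a base-4 numeral over the given alphabet and add one, carrying through any trailing I's.

DQIADD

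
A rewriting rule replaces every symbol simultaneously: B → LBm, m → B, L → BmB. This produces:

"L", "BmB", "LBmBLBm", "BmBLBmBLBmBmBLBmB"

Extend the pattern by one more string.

φ(BmBLBmBLBmBmBLBmB) expands symbol-by-symbol to LBm B LBm BmB LBm B LBm BmB LBm B LBm B LBm BmB LBm B LBm; joining the 17 pieces gives the next term.

LBmBLBmBmBLBmBLBmBmBLBmBLBmBLBmBmBLBmBLBm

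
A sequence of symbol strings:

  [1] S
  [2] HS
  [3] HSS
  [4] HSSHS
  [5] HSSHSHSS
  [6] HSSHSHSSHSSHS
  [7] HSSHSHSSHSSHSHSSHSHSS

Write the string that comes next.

This is a Fibonacci-style word recurrence s(k) = s(k−1)·s(k−2): e.g. HS·S = HSS.
Continuing: HSSHSHSSHSSHSHSSHSHSS · HSSHSHSSHSSHS gives term 8.

HSSHSHSSHSSHSHSSHSHSSHSSHSHSSHSSHS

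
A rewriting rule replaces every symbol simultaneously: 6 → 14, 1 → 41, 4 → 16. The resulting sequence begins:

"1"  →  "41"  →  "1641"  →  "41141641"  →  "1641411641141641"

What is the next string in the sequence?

41141641164141141641411641141641

Replace each of the 16 characters of 1641411641141641 in place — 41 14 16 41 16 41 41 14 16 41 41 16 41 14 16 41 — and concatenate.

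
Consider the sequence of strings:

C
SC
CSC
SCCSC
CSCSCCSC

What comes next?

SCCSCCSCSCCSC

This is a Fibonacci-style word recurrence s(k) = s(k−2)·s(k−1): e.g. C·SC = CSC.
Continuing: SCCSC · CSCSCCSC gives term 6.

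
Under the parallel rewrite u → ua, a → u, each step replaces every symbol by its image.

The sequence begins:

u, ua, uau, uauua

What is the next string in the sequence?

Rewriting each symbol of uauua: u→ua, a→u, u→ua, u→ua, a→u, which concatenates to ua u ua ua u.

uauuauau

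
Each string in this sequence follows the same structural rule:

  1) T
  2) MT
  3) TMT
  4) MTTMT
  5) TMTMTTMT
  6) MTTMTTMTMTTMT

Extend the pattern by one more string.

From term 3 onward, concatenate the second-to-last term with the last: T·MT = TMT, MT·TMT = MTTMT, …
The next term joins TMTMTTMT and MTTMTTMTMTTMT.

TMTMTTMTMTTMTTMTMTTMT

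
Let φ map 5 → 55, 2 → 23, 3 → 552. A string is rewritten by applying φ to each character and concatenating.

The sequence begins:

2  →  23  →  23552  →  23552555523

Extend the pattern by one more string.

235525555235555555523552

Expanding 23552555523: 2→23, 3→552, 5→55, 5→55, 2→23, 5→55, 5→55, 5→55, 5→55, 2→23, 3→552. Concatenated: 23 552 55 55 23 55 55 55 55 23 552.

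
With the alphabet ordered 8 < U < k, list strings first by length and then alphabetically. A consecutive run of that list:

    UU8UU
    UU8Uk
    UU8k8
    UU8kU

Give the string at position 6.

Continuing the enumeration 2 steps past UU8kU: UU8kU → UU8kk → (answer).

UUU88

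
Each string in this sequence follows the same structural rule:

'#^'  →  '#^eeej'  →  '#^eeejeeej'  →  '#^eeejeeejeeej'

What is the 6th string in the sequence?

The strings grow by a fixed suffix eeej each time.
From #^eeejeeejeeej, 2 further steps: #^eeejeeejeeej → #^eeejeeejeeejeeej → (answer).

#^eeejeeejeeejeeejeeej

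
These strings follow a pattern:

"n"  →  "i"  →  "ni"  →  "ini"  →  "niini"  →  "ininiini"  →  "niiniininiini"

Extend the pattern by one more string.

ininiininiiniininiini

From term 3 onward, concatenate the second-to-last term with the last: n·i = ni, i·ni = ini, …
The next term joins ininiini and niiniininiini.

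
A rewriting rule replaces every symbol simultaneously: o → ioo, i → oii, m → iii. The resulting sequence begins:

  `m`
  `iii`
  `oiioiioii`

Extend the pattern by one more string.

Expanding oiioiioii: o→ioo, i→oii, i→oii, o→ioo, i→oii, i→oii, o→ioo, i→oii, i→oii. Concatenated: ioo oii oii ioo oii oii ioo oii oii.

ioooiioiiioooiioiiioooiioii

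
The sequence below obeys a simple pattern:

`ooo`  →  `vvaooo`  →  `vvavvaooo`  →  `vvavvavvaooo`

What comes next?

Every step adds vva at the front: s(k+1) = vva·s(k).
One more step from vvavvavvaooo gives the answer.

vvavvavvavvaooo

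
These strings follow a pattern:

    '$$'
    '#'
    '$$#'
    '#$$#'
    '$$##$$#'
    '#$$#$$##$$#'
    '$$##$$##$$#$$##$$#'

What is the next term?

#$$#$$##$$#$$##$$##$$#$$##$$#

From term 3 onward, concatenate the second-to-last term with the last: $$·# = $$#, #·$$# = #$$#, …
The next term joins #$$#$$##$$# and $$##$$##$$#$$##$$#.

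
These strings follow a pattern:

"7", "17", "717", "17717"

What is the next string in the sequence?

Each term (from the third on) is the two preceding terms concatenated in order: term 3 = 7·17 = 717.
The next term joins 717 and 17717.

71717717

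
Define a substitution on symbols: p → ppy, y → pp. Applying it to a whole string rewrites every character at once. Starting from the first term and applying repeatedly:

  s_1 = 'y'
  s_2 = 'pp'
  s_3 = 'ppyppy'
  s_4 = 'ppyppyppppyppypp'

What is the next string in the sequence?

Replace each of the 16 characters of ppyppyppppyppypp in place — ppy ppy pp ppy ppy pp ppy ppy ppy ppy pp ppy ppy pp ppy ppy — and concatenate.

ppyppyppppyppyppppyppyppyppyppppyppyppppyppy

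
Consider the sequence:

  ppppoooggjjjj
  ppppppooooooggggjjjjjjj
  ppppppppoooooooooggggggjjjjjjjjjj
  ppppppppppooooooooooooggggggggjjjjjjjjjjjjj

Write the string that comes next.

Term n consists of 2n+2 p's, followed by 3n o's, followed by 2n g's, followed by 3n+1 j's (n = 1, 2, …).
For the next term, n = 5, so the run lengths are 12, 15, 10, 16.

ppppppppppppoooooooooooooooggggggggggjjjjjjjjjjjjjjjj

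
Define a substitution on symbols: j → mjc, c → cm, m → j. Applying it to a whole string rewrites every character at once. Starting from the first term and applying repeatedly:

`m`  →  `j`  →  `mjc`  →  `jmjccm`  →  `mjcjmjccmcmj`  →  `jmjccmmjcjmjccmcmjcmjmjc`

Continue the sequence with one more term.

Rewriting the 24 symbols of jmjccmmjcjmjccmcmjcmjmjc one by one yields mjc j mjc cm cm j j mjc cm mjc j mjc cm cm j cm j mjc cm j mjc j mjc cm; concatenated:

mjcjmjccmcmjjmjccmmjcjmjccmcmjcmjmjccmjmjcjmjccm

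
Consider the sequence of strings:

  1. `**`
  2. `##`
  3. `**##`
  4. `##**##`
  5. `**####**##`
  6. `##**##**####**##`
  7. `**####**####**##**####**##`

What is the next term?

##**##**####**##**####**####**##**####**##

This is a Fibonacci-style word recurrence s(k) = s(k−2)·s(k−1): e.g. **·## = **##.
The next term joins ##**##**####**## and **####**####**##**####**##.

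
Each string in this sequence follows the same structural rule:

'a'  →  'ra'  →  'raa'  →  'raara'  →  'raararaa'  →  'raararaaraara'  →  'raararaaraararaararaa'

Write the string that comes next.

This is a Fibonacci-style word recurrence s(k) = s(k−1)·s(k−2): e.g. ra·a = raa.
Continuing: raararaaraararaararaa · raararaaraara gives term 8.

raararaaraararaararaaraararaaraara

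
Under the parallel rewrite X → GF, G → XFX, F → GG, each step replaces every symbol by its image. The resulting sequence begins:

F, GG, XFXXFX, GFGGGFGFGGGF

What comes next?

Apply φ to GFGGGFGFGGGF symbol by symbol: G→XFX, F→GG, G→XFX, G→XFX, G→XFX, F→GG, G→XFX, F→GG, G→XFX, G→XFX, G→XFX, F→GG; joined: XFX GG XFX XFX XFX GG XFX GG XFX XFX XFX GG.

XFXGGXFXXFXXFXGGXFXGGXFXXFXXFXGG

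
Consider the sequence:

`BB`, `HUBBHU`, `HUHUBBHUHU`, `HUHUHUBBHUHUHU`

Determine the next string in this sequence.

Each term wraps the previous one in HU on the left and HU on the right.
Applying this once more to HUHUHUBBHUHUHU:

HUHUHUHUBBHUHUHUHU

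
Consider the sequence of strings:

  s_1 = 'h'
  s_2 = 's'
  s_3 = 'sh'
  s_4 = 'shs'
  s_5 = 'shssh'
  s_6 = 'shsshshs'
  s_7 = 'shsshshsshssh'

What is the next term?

From term 3 onward, concatenate the last term with the second-to-last: s·h = sh, sh·s = shs, …
The next term joins shsshshsshssh and shsshshs.

shsshshsshsshshsshshs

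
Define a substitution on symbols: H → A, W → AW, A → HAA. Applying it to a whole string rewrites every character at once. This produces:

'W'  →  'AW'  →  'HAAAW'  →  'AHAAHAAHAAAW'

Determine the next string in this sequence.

HAAAHAAHAAAHAAHAAAHAAHAAHAAAW

Apply φ to AHAAHAAHAAAW symbol by symbol: A→HAA, H→A, A→HAA, A→HAA, H→A, A→HAA, A→HAA, H→A, A→HAA, A→HAA, A→HAA, W→AW; joined: HAA A HAA HAA A HAA HAA A HAA HAA HAA AW.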